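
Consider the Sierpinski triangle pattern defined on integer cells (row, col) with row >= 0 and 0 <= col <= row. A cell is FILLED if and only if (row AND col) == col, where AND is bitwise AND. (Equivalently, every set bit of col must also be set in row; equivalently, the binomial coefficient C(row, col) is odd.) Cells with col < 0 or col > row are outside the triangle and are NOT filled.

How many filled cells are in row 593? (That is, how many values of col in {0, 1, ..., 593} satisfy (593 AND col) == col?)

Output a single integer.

Answer: 16

Derivation:
593 in binary = 1001010001
popcount(593) = number of 1-bits in 1001010001 = 4
A col c satisfies (593 AND c) == c iff every set bit of c is also set in 593; each of the 4 set bits of 593 can independently be on or off in c.
count = 2^4 = 16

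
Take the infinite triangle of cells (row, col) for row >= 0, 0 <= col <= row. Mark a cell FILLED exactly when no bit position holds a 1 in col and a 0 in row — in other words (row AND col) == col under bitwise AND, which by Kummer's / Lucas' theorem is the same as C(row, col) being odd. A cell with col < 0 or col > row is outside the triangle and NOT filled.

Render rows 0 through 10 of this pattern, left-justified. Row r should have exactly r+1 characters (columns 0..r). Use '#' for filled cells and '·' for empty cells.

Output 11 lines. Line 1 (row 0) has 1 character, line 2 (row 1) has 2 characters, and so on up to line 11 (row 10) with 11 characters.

Answer: #
##
#·#
####
#···#
##··##
#·#·#·#
########
#·······#
##······##
#·#·····#·#

Derivation:
r0=0: #
r1=1: ##
r2=10: #·#
r3=11: ####
r4=100: #···#
r5=101: ##··##
r6=110: #·#·#·#
r7=111: ########
r8=1000: #·······#
r9=1001: ##······##
r10=1010: #·#·····#·#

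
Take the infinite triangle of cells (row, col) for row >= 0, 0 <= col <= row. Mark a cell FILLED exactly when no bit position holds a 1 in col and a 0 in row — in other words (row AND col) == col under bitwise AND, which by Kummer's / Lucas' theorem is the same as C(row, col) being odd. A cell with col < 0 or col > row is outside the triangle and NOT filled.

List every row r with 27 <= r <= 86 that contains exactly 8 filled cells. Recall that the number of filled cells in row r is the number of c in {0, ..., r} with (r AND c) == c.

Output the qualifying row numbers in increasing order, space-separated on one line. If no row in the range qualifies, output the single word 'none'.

Row r has 2^popcount(r) filled cells, so we need popcount(r) = log2(8) = 3.
Scan r = 27..86 and keep those with exactly 3 one-bits:
r=27=11011 popcount=4 -> skip
r=28=11100 popcount=3 -> KEEP
r=29=11101 popcount=4 -> skip
r=30=11110 popcount=4 -> skip
r=31=11111 popcount=5 -> skip
r=32=100000 popcount=1 -> skip
r=33=100001 popcount=2 -> skip
r=34=100010 popcount=2 -> skip
r=35=100011 popcount=3 -> KEEP
r=36=100100 popcount=2 -> skip
r=37=100101 popcount=3 -> KEEP
r=38=100110 popcount=3 -> KEEP
r=39=100111 popcount=4 -> skip
r=40=101000 popcount=2 -> skip
r=41=101001 popcount=3 -> KEEP
r=42=101010 popcount=3 -> KEEP
r=43=101011 popcount=4 -> skip
r=44=101100 popcount=3 -> KEEP
r=45=101101 popcount=4 -> skip
r=46=101110 popcount=4 -> skip
r=47=101111 popcount=5 -> skip
r=48=110000 popcount=2 -> skip
r=49=110001 popcount=3 -> KEEP
r=50=110010 popcount=3 -> KEEP
r=51=110011 popcount=4 -> skip
r=52=110100 popcount=3 -> KEEP
r=53=110101 popcount=4 -> skip
r=54=110110 popcount=4 -> skip
r=55=110111 popcount=5 -> skip
r=56=111000 popcount=3 -> KEEP
r=57=111001 popcount=4 -> skip
r=58=111010 popcount=4 -> skip
r=59=111011 popcount=5 -> skip
r=60=111100 popcount=4 -> skip
r=61=111101 popcount=5 -> skip
r=62=111110 popcount=5 -> skip
r=63=111111 popcount=6 -> skip
r=64=1000000 popcount=1 -> skip
r=65=1000001 popcount=2 -> skip
r=66=1000010 popcount=2 -> skip
r=67=1000011 popcount=3 -> KEEP
r=68=1000100 popcount=2 -> skip
r=69=1000101 popcount=3 -> KEEP
r=70=1000110 popcount=3 -> KEEP
r=71=1000111 popcount=4 -> skip
r=72=1001000 popcount=2 -> skip
r=73=1001001 popcount=3 -> KEEP
r=74=1001010 popcount=3 -> KEEP
r=75=1001011 popcount=4 -> skip
r=76=1001100 popcount=3 -> KEEP
r=77=1001101 popcount=4 -> skip
r=78=1001110 popcount=4 -> skip
r=79=1001111 popcount=5 -> skip
r=80=1010000 popcount=2 -> skip
r=81=1010001 popcount=3 -> KEEP
r=82=1010010 popcount=3 -> KEEP
r=83=1010011 popcount=4 -> skip
r=84=1010100 popcount=3 -> KEEP
r=85=1010101 popcount=4 -> skip
r=86=1010110 popcount=4 -> skip
Kept rows: 28 35 37 38 41 42 44 49 50 52 56 67 69 70 73 74 76 81 82 84

Answer: 28 35 37 38 41 42 44 49 50 52 56 67 69 70 73 74 76 81 82 84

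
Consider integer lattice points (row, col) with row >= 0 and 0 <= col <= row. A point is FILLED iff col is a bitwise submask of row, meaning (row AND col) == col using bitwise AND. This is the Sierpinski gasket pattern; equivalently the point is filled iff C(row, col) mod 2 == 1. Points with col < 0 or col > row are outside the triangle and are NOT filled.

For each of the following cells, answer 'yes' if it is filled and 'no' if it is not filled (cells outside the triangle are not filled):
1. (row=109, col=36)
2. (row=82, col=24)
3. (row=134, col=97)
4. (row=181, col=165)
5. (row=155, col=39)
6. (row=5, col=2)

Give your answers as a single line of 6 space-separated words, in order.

(109,36): row=0b1101101, col=0b100100, row AND col = 0b100100 = 36; 36 == 36 -> filled
(82,24): row=0b1010010, col=0b11000, row AND col = 0b10000 = 16; 16 != 24 -> empty
(134,97): row=0b10000110, col=0b1100001, row AND col = 0b0 = 0; 0 != 97 -> empty
(181,165): row=0b10110101, col=0b10100101, row AND col = 0b10100101 = 165; 165 == 165 -> filled
(155,39): row=0b10011011, col=0b100111, row AND col = 0b11 = 3; 3 != 39 -> empty
(5,2): row=0b101, col=0b10, row AND col = 0b0 = 0; 0 != 2 -> empty

Answer: yes no no yes no no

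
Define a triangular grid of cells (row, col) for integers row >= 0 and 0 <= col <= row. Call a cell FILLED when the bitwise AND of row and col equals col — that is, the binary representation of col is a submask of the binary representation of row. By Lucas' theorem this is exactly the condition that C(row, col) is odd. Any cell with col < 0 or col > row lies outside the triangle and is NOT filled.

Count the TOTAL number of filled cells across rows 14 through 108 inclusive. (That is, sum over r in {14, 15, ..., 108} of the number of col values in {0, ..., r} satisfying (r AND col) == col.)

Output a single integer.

Answer: 1354

Derivation:
r14=1110 pc3: +8 =8
r15=1111 pc4: +16 =24
r16=10000 pc1: +2 =26
r17=10001 pc2: +4 =30
r18=10010 pc2: +4 =34
r19=10011 pc3: +8 =42
r20=10100 pc2: +4 =46
r21=10101 pc3: +8 =54
r22=10110 pc3: +8 =62
r23=10111 pc4: +16 =78
r24=11000 pc2: +4 =82
r25=11001 pc3: +8 =90
r26=11010 pc3: +8 =98
r27=11011 pc4: +16 =114
r28=11100 pc3: +8 =122
r29=11101 pc4: +16 =138
r30=11110 pc4: +16 =154
r31=11111 pc5: +32 =186
r32=100000 pc1: +2 =188
r33=100001 pc2: +4 =192
r34=100010 pc2: +4 =196
r35=100011 pc3: +8 =204
r36=100100 pc2: +4 =208
r37=100101 pc3: +8 =216
r38=100110 pc3: +8 =224
r39=100111 pc4: +16 =240
r40=101000 pc2: +4 =244
r41=101001 pc3: +8 =252
r42=101010 pc3: +8 =260
r43=101011 pc4: +16 =276
r44=101100 pc3: +8 =284
r45=101101 pc4: +16 =300
r46=101110 pc4: +16 =316
r47=101111 pc5: +32 =348
r48=110000 pc2: +4 =352
r49=110001 pc3: +8 =360
r50=110010 pc3: +8 =368
r51=110011 pc4: +16 =384
r52=110100 pc3: +8 =392
r53=110101 pc4: +16 =408
r54=110110 pc4: +16 =424
r55=110111 pc5: +32 =456
r56=111000 pc3: +8 =464
r57=111001 pc4: +16 =480
r58=111010 pc4: +16 =496
r59=111011 pc5: +32 =528
r60=111100 pc4: +16 =544
r61=111101 pc5: +32 =576
r62=111110 pc5: +32 =608
r63=111111 pc6: +64 =672
r64=1000000 pc1: +2 =674
r65=1000001 pc2: +4 =678
r66=1000010 pc2: +4 =682
r67=1000011 pc3: +8 =690
r68=1000100 pc2: +4 =694
r69=1000101 pc3: +8 =702
r70=1000110 pc3: +8 =710
r71=1000111 pc4: +16 =726
r72=1001000 pc2: +4 =730
r73=1001001 pc3: +8 =738
r74=1001010 pc3: +8 =746
r75=1001011 pc4: +16 =762
r76=1001100 pc3: +8 =770
r77=1001101 pc4: +16 =786
r78=1001110 pc4: +16 =802
r79=1001111 pc5: +32 =834
r80=1010000 pc2: +4 =838
r81=1010001 pc3: +8 =846
r82=1010010 pc3: +8 =854
r83=1010011 pc4: +16 =870
r84=1010100 pc3: +8 =878
r85=1010101 pc4: +16 =894
r86=1010110 pc4: +16 =910
r87=1010111 pc5: +32 =942
r88=1011000 pc3: +8 =950
r89=1011001 pc4: +16 =966
r90=1011010 pc4: +16 =982
r91=1011011 pc5: +32 =1014
r92=1011100 pc4: +16 =1030
r93=1011101 pc5: +32 =1062
r94=1011110 pc5: +32 =1094
r95=1011111 pc6: +64 =1158
r96=1100000 pc2: +4 =1162
r97=1100001 pc3: +8 =1170
r98=1100010 pc3: +8 =1178
r99=1100011 pc4: +16 =1194
r100=1100100 pc3: +8 =1202
r101=1100101 pc4: +16 =1218
r102=1100110 pc4: +16 =1234
r103=1100111 pc5: +32 =1266
r104=1101000 pc3: +8 =1274
r105=1101001 pc4: +16 =1290
r106=1101010 pc4: +16 =1306
r107=1101011 pc5: +32 =1338
r108=1101100 pc4: +16 =1354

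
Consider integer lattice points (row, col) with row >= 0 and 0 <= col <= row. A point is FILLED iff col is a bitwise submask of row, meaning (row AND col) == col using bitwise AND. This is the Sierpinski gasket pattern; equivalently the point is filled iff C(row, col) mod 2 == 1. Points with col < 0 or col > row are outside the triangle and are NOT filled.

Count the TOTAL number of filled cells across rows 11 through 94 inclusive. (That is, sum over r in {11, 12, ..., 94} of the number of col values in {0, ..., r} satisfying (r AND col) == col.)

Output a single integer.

Answer: 1114

Derivation:
r11=1011 pc3: +8 =8
r12=1100 pc2: +4 =12
r13=1101 pc3: +8 =20
r14=1110 pc3: +8 =28
r15=1111 pc4: +16 =44
r16=10000 pc1: +2 =46
r17=10001 pc2: +4 =50
r18=10010 pc2: +4 =54
r19=10011 pc3: +8 =62
r20=10100 pc2: +4 =66
r21=10101 pc3: +8 =74
r22=10110 pc3: +8 =82
r23=10111 pc4: +16 =98
r24=11000 pc2: +4 =102
r25=11001 pc3: +8 =110
r26=11010 pc3: +8 =118
r27=11011 pc4: +16 =134
r28=11100 pc3: +8 =142
r29=11101 pc4: +16 =158
r30=11110 pc4: +16 =174
r31=11111 pc5: +32 =206
r32=100000 pc1: +2 =208
r33=100001 pc2: +4 =212
r34=100010 pc2: +4 =216
r35=100011 pc3: +8 =224
r36=100100 pc2: +4 =228
r37=100101 pc3: +8 =236
r38=100110 pc3: +8 =244
r39=100111 pc4: +16 =260
r40=101000 pc2: +4 =264
r41=101001 pc3: +8 =272
r42=101010 pc3: +8 =280
r43=101011 pc4: +16 =296
r44=101100 pc3: +8 =304
r45=101101 pc4: +16 =320
r46=101110 pc4: +16 =336
r47=101111 pc5: +32 =368
r48=110000 pc2: +4 =372
r49=110001 pc3: +8 =380
r50=110010 pc3: +8 =388
r51=110011 pc4: +16 =404
r52=110100 pc3: +8 =412
r53=110101 pc4: +16 =428
r54=110110 pc4: +16 =444
r55=110111 pc5: +32 =476
r56=111000 pc3: +8 =484
r57=111001 pc4: +16 =500
r58=111010 pc4: +16 =516
r59=111011 pc5: +32 =548
r60=111100 pc4: +16 =564
r61=111101 pc5: +32 =596
r62=111110 pc5: +32 =628
r63=111111 pc6: +64 =692
r64=1000000 pc1: +2 =694
r65=1000001 pc2: +4 =698
r66=1000010 pc2: +4 =702
r67=1000011 pc3: +8 =710
r68=1000100 pc2: +4 =714
r69=1000101 pc3: +8 =722
r70=1000110 pc3: +8 =730
r71=1000111 pc4: +16 =746
r72=1001000 pc2: +4 =750
r73=1001001 pc3: +8 =758
r74=1001010 pc3: +8 =766
r75=1001011 pc4: +16 =782
r76=1001100 pc3: +8 =790
r77=1001101 pc4: +16 =806
r78=1001110 pc4: +16 =822
r79=1001111 pc5: +32 =854
r80=1010000 pc2: +4 =858
r81=1010001 pc3: +8 =866
r82=1010010 pc3: +8 =874
r83=1010011 pc4: +16 =890
r84=1010100 pc3: +8 =898
r85=1010101 pc4: +16 =914
r86=1010110 pc4: +16 =930
r87=1010111 pc5: +32 =962
r88=1011000 pc3: +8 =970
r89=1011001 pc4: +16 =986
r90=1011010 pc4: +16 =1002
r91=1011011 pc5: +32 =1034
r92=1011100 pc4: +16 =1050
r93=1011101 pc5: +32 =1082
r94=1011110 pc5: +32 =1114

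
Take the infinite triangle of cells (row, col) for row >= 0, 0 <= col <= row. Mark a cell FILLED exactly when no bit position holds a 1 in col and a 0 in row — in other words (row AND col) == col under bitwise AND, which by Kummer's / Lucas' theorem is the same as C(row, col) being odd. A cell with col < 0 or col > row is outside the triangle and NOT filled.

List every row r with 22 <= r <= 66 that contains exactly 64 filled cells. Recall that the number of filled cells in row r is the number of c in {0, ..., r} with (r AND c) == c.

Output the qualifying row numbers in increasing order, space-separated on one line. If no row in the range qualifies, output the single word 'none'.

Answer: 63

Derivation:
Row r has 2^popcount(r) filled cells, so we need popcount(r) = log2(64) = 6.
Scan r = 22..66 and keep those with exactly 6 one-bits:
r=22=10110 popcount=3 -> skip
r=23=10111 popcount=4 -> skip
r=24=11000 popcount=2 -> skip
r=25=11001 popcount=3 -> skip
r=26=11010 popcount=3 -> skip
r=27=11011 popcount=4 -> skip
r=28=11100 popcount=3 -> skip
r=29=11101 popcount=4 -> skip
r=30=11110 popcount=4 -> skip
r=31=11111 popcount=5 -> skip
r=32=100000 popcount=1 -> skip
r=33=100001 popcount=2 -> skip
r=34=100010 popcount=2 -> skip
r=35=100011 popcount=3 -> skip
r=36=100100 popcount=2 -> skip
r=37=100101 popcount=3 -> skip
r=38=100110 popcount=3 -> skip
r=39=100111 popcount=4 -> skip
r=40=101000 popcount=2 -> skip
r=41=101001 popcount=3 -> skip
r=42=101010 popcount=3 -> skip
r=43=101011 popcount=4 -> skip
r=44=101100 popcount=3 -> skip
r=45=101101 popcount=4 -> skip
r=46=101110 popcount=4 -> skip
r=47=101111 popcount=5 -> skip
r=48=110000 popcount=2 -> skip
r=49=110001 popcount=3 -> skip
r=50=110010 popcount=3 -> skip
r=51=110011 popcount=4 -> skip
r=52=110100 popcount=3 -> skip
r=53=110101 popcount=4 -> skip
r=54=110110 popcount=4 -> skip
r=55=110111 popcount=5 -> skip
r=56=111000 popcount=3 -> skip
r=57=111001 popcount=4 -> skip
r=58=111010 popcount=4 -> skip
r=59=111011 popcount=5 -> skip
r=60=111100 popcount=4 -> skip
r=61=111101 popcount=5 -> skip
r=62=111110 popcount=5 -> skip
r=63=111111 popcount=6 -> KEEP
r=64=1000000 popcount=1 -> skip
r=65=1000001 popcount=2 -> skip
r=66=1000010 popcount=2 -> skip
Kept rows: 63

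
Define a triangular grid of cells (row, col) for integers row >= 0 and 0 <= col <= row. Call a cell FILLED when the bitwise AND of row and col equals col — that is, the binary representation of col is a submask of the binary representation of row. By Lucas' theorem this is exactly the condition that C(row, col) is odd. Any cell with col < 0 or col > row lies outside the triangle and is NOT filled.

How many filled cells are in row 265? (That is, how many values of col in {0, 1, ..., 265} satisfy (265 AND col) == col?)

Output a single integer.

265 in binary = 100001001
popcount(265) = number of 1-bits in 100001001 = 3
A col c satisfies (265 AND c) == c iff every set bit of c is also set in 265; each of the 3 set bits of 265 can independently be on or off in c.
count = 2^3 = 8

Answer: 8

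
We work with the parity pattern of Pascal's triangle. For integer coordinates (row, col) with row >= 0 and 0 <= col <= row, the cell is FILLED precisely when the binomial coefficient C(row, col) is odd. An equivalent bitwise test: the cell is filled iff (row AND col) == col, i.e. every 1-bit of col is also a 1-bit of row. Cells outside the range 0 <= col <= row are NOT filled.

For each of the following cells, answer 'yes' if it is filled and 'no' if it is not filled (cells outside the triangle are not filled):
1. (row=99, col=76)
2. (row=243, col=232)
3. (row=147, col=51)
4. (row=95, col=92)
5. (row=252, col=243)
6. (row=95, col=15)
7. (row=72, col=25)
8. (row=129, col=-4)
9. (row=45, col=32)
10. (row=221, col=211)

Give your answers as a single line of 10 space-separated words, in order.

(99,76): row=0b1100011, col=0b1001100, row AND col = 0b1000000 = 64; 64 != 76 -> empty
(243,232): row=0b11110011, col=0b11101000, row AND col = 0b11100000 = 224; 224 != 232 -> empty
(147,51): row=0b10010011, col=0b110011, row AND col = 0b10011 = 19; 19 != 51 -> empty
(95,92): row=0b1011111, col=0b1011100, row AND col = 0b1011100 = 92; 92 == 92 -> filled
(252,243): row=0b11111100, col=0b11110011, row AND col = 0b11110000 = 240; 240 != 243 -> empty
(95,15): row=0b1011111, col=0b1111, row AND col = 0b1111 = 15; 15 == 15 -> filled
(72,25): row=0b1001000, col=0b11001, row AND col = 0b1000 = 8; 8 != 25 -> empty
(129,-4): col outside [0, 129] -> not filled
(45,32): row=0b101101, col=0b100000, row AND col = 0b100000 = 32; 32 == 32 -> filled
(221,211): row=0b11011101, col=0b11010011, row AND col = 0b11010001 = 209; 209 != 211 -> empty

Answer: no no no yes no yes no no yes no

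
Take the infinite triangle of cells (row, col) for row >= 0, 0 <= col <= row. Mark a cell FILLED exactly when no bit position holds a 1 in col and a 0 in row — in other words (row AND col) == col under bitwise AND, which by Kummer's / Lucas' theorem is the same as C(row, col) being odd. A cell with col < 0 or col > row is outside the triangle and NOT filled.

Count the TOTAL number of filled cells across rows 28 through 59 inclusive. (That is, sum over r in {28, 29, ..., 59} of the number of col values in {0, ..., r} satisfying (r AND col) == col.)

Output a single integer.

Answer: 414

Derivation:
r28=11100 pc3: +8 =8
r29=11101 pc4: +16 =24
r30=11110 pc4: +16 =40
r31=11111 pc5: +32 =72
r32=100000 pc1: +2 =74
r33=100001 pc2: +4 =78
r34=100010 pc2: +4 =82
r35=100011 pc3: +8 =90
r36=100100 pc2: +4 =94
r37=100101 pc3: +8 =102
r38=100110 pc3: +8 =110
r39=100111 pc4: +16 =126
r40=101000 pc2: +4 =130
r41=101001 pc3: +8 =138
r42=101010 pc3: +8 =146
r43=101011 pc4: +16 =162
r44=101100 pc3: +8 =170
r45=101101 pc4: +16 =186
r46=101110 pc4: +16 =202
r47=101111 pc5: +32 =234
r48=110000 pc2: +4 =238
r49=110001 pc3: +8 =246
r50=110010 pc3: +8 =254
r51=110011 pc4: +16 =270
r52=110100 pc3: +8 =278
r53=110101 pc4: +16 =294
r54=110110 pc4: +16 =310
r55=110111 pc5: +32 =342
r56=111000 pc3: +8 =350
r57=111001 pc4: +16 =366
r58=111010 pc4: +16 =382
r59=111011 pc5: +32 =414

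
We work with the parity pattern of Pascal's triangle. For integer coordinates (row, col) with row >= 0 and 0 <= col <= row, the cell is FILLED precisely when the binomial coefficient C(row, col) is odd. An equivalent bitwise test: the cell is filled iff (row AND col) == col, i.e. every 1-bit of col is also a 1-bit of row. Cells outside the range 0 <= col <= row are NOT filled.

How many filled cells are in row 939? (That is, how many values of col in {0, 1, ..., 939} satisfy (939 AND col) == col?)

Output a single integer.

939 in binary = 1110101011
popcount(939) = number of 1-bits in 1110101011 = 7
A col c satisfies (939 AND c) == c iff every set bit of c is also set in 939; each of the 7 set bits of 939 can independently be on or off in c.
count = 2^7 = 128

Answer: 128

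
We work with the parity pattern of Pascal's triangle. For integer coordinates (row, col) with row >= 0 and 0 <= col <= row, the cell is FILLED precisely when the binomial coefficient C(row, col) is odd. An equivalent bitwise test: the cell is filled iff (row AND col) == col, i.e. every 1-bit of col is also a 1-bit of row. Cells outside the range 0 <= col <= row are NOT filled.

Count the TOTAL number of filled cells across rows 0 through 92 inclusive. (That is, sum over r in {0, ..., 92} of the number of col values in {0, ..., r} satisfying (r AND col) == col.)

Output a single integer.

r0=0 pc0: +1 =1
r1=1 pc1: +2 =3
r2=10 pc1: +2 =5
r3=11 pc2: +4 =9
r4=100 pc1: +2 =11
r5=101 pc2: +4 =15
r6=110 pc2: +4 =19
r7=111 pc3: +8 =27
r8=1000 pc1: +2 =29
r9=1001 pc2: +4 =33
r10=1010 pc2: +4 =37
r11=1011 pc3: +8 =45
r12=1100 pc2: +4 =49
r13=1101 pc3: +8 =57
r14=1110 pc3: +8 =65
r15=1111 pc4: +16 =81
r16=10000 pc1: +2 =83
r17=10001 pc2: +4 =87
r18=10010 pc2: +4 =91
r19=10011 pc3: +8 =99
r20=10100 pc2: +4 =103
r21=10101 pc3: +8 =111
r22=10110 pc3: +8 =119
r23=10111 pc4: +16 =135
r24=11000 pc2: +4 =139
r25=11001 pc3: +8 =147
r26=11010 pc3: +8 =155
r27=11011 pc4: +16 =171
r28=11100 pc3: +8 =179
r29=11101 pc4: +16 =195
r30=11110 pc4: +16 =211
r31=11111 pc5: +32 =243
r32=100000 pc1: +2 =245
r33=100001 pc2: +4 =249
r34=100010 pc2: +4 =253
r35=100011 pc3: +8 =261
r36=100100 pc2: +4 =265
r37=100101 pc3: +8 =273
r38=100110 pc3: +8 =281
r39=100111 pc4: +16 =297
r40=101000 pc2: +4 =301
r41=101001 pc3: +8 =309
r42=101010 pc3: +8 =317
r43=101011 pc4: +16 =333
r44=101100 pc3: +8 =341
r45=101101 pc4: +16 =357
r46=101110 pc4: +16 =373
r47=101111 pc5: +32 =405
r48=110000 pc2: +4 =409
r49=110001 pc3: +8 =417
r50=110010 pc3: +8 =425
r51=110011 pc4: +16 =441
r52=110100 pc3: +8 =449
r53=110101 pc4: +16 =465
r54=110110 pc4: +16 =481
r55=110111 pc5: +32 =513
r56=111000 pc3: +8 =521
r57=111001 pc4: +16 =537
r58=111010 pc4: +16 =553
r59=111011 pc5: +32 =585
r60=111100 pc4: +16 =601
r61=111101 pc5: +32 =633
r62=111110 pc5: +32 =665
r63=111111 pc6: +64 =729
r64=1000000 pc1: +2 =731
r65=1000001 pc2: +4 =735
r66=1000010 pc2: +4 =739
r67=1000011 pc3: +8 =747
r68=1000100 pc2: +4 =751
r69=1000101 pc3: +8 =759
r70=1000110 pc3: +8 =767
r71=1000111 pc4: +16 =783
r72=1001000 pc2: +4 =787
r73=1001001 pc3: +8 =795
r74=1001010 pc3: +8 =803
r75=1001011 pc4: +16 =819
r76=1001100 pc3: +8 =827
r77=1001101 pc4: +16 =843
r78=1001110 pc4: +16 =859
r79=1001111 pc5: +32 =891
r80=1010000 pc2: +4 =895
r81=1010001 pc3: +8 =903
r82=1010010 pc3: +8 =911
r83=1010011 pc4: +16 =927
r84=1010100 pc3: +8 =935
r85=1010101 pc4: +16 =951
r86=1010110 pc4: +16 =967
r87=1010111 pc5: +32 =999
r88=1011000 pc3: +8 =1007
r89=1011001 pc4: +16 =1023
r90=1011010 pc4: +16 =1039
r91=1011011 pc5: +32 =1071
r92=1011100 pc4: +16 =1087

Answer: 1087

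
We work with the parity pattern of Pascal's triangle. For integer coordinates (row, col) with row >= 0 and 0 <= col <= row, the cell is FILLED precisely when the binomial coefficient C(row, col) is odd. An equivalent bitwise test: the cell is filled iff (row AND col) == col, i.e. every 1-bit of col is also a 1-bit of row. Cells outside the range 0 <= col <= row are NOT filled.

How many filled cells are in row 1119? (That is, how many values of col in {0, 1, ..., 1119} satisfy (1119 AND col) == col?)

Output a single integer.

Answer: 128

Derivation:
1119 in binary = 10001011111
popcount(1119) = number of 1-bits in 10001011111 = 7
A col c satisfies (1119 AND c) == c iff every set bit of c is also set in 1119; each of the 7 set bits of 1119 can independently be on or off in c.
count = 2^7 = 128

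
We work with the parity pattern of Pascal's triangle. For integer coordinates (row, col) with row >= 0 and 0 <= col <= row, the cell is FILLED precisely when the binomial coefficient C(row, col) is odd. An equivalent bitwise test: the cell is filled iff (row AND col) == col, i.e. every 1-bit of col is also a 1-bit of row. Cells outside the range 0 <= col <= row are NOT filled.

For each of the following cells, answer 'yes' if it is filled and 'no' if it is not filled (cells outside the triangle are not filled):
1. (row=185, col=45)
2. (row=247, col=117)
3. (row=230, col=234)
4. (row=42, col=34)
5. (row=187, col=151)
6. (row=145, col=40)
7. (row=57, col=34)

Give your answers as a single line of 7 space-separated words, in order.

Answer: no yes no yes no no no

Derivation:
(185,45): row=0b10111001, col=0b101101, row AND col = 0b101001 = 41; 41 != 45 -> empty
(247,117): row=0b11110111, col=0b1110101, row AND col = 0b1110101 = 117; 117 == 117 -> filled
(230,234): col outside [0, 230] -> not filled
(42,34): row=0b101010, col=0b100010, row AND col = 0b100010 = 34; 34 == 34 -> filled
(187,151): row=0b10111011, col=0b10010111, row AND col = 0b10010011 = 147; 147 != 151 -> empty
(145,40): row=0b10010001, col=0b101000, row AND col = 0b0 = 0; 0 != 40 -> empty
(57,34): row=0b111001, col=0b100010, row AND col = 0b100000 = 32; 32 != 34 -> empty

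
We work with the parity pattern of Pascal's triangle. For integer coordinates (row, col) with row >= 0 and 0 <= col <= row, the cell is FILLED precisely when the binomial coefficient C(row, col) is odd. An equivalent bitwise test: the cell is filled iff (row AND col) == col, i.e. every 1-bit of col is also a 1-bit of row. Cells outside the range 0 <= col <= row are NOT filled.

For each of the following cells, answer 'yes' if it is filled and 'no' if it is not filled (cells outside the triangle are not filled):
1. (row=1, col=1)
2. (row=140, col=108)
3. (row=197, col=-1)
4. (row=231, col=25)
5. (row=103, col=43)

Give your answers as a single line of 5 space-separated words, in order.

(1,1): row=0b1, col=0b1, row AND col = 0b1 = 1; 1 == 1 -> filled
(140,108): row=0b10001100, col=0b1101100, row AND col = 0b1100 = 12; 12 != 108 -> empty
(197,-1): col outside [0, 197] -> not filled
(231,25): row=0b11100111, col=0b11001, row AND col = 0b1 = 1; 1 != 25 -> empty
(103,43): row=0b1100111, col=0b101011, row AND col = 0b100011 = 35; 35 != 43 -> empty

Answer: yes no no no no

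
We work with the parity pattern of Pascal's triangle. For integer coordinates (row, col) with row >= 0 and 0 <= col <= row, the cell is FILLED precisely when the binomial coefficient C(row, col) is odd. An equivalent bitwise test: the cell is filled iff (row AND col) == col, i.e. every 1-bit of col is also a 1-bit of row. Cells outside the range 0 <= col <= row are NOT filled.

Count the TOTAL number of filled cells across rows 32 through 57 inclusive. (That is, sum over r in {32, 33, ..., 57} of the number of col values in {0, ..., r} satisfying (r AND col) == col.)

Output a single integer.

r32=100000 pc1: +2 =2
r33=100001 pc2: +4 =6
r34=100010 pc2: +4 =10
r35=100011 pc3: +8 =18
r36=100100 pc2: +4 =22
r37=100101 pc3: +8 =30
r38=100110 pc3: +8 =38
r39=100111 pc4: +16 =54
r40=101000 pc2: +4 =58
r41=101001 pc3: +8 =66
r42=101010 pc3: +8 =74
r43=101011 pc4: +16 =90
r44=101100 pc3: +8 =98
r45=101101 pc4: +16 =114
r46=101110 pc4: +16 =130
r47=101111 pc5: +32 =162
r48=110000 pc2: +4 =166
r49=110001 pc3: +8 =174
r50=110010 pc3: +8 =182
r51=110011 pc4: +16 =198
r52=110100 pc3: +8 =206
r53=110101 pc4: +16 =222
r54=110110 pc4: +16 =238
r55=110111 pc5: +32 =270
r56=111000 pc3: +8 =278
r57=111001 pc4: +16 =294

Answer: 294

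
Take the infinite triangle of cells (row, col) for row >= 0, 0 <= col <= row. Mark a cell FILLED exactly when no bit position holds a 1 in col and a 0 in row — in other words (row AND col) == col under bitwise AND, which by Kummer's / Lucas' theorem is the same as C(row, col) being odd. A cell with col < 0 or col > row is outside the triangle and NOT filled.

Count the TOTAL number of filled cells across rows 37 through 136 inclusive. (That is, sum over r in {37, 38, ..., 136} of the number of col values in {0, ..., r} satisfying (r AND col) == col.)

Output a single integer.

Answer: 1980

Derivation:
r37=100101 pc3: +8 =8
r38=100110 pc3: +8 =16
r39=100111 pc4: +16 =32
r40=101000 pc2: +4 =36
r41=101001 pc3: +8 =44
r42=101010 pc3: +8 =52
r43=101011 pc4: +16 =68
r44=101100 pc3: +8 =76
r45=101101 pc4: +16 =92
r46=101110 pc4: +16 =108
r47=101111 pc5: +32 =140
r48=110000 pc2: +4 =144
r49=110001 pc3: +8 =152
r50=110010 pc3: +8 =160
r51=110011 pc4: +16 =176
r52=110100 pc3: +8 =184
r53=110101 pc4: +16 =200
r54=110110 pc4: +16 =216
r55=110111 pc5: +32 =248
r56=111000 pc3: +8 =256
r57=111001 pc4: +16 =272
r58=111010 pc4: +16 =288
r59=111011 pc5: +32 =320
r60=111100 pc4: +16 =336
r61=111101 pc5: +32 =368
r62=111110 pc5: +32 =400
r63=111111 pc6: +64 =464
r64=1000000 pc1: +2 =466
r65=1000001 pc2: +4 =470
r66=1000010 pc2: +4 =474
r67=1000011 pc3: +8 =482
r68=1000100 pc2: +4 =486
r69=1000101 pc3: +8 =494
r70=1000110 pc3: +8 =502
r71=1000111 pc4: +16 =518
r72=1001000 pc2: +4 =522
r73=1001001 pc3: +8 =530
r74=1001010 pc3: +8 =538
r75=1001011 pc4: +16 =554
r76=1001100 pc3: +8 =562
r77=1001101 pc4: +16 =578
r78=1001110 pc4: +16 =594
r79=1001111 pc5: +32 =626
r80=1010000 pc2: +4 =630
r81=1010001 pc3: +8 =638
r82=1010010 pc3: +8 =646
r83=1010011 pc4: +16 =662
r84=1010100 pc3: +8 =670
r85=1010101 pc4: +16 =686
r86=1010110 pc4: +16 =702
r87=1010111 pc5: +32 =734
r88=1011000 pc3: +8 =742
r89=1011001 pc4: +16 =758
r90=1011010 pc4: +16 =774
r91=1011011 pc5: +32 =806
r92=1011100 pc4: +16 =822
r93=1011101 pc5: +32 =854
r94=1011110 pc5: +32 =886
r95=1011111 pc6: +64 =950
r96=1100000 pc2: +4 =954
r97=1100001 pc3: +8 =962
r98=1100010 pc3: +8 =970
r99=1100011 pc4: +16 =986
r100=1100100 pc3: +8 =994
r101=1100101 pc4: +16 =1010
r102=1100110 pc4: +16 =1026
r103=1100111 pc5: +32 =1058
r104=1101000 pc3: +8 =1066
r105=1101001 pc4: +16 =1082
r106=1101010 pc4: +16 =1098
r107=1101011 pc5: +32 =1130
r108=1101100 pc4: +16 =1146
r109=1101101 pc5: +32 =1178
r110=1101110 pc5: +32 =1210
r111=1101111 pc6: +64 =1274
r112=1110000 pc3: +8 =1282
r113=1110001 pc4: +16 =1298
r114=1110010 pc4: +16 =1314
r115=1110011 pc5: +32 =1346
r116=1110100 pc4: +16 =1362
r117=1110101 pc5: +32 =1394
r118=1110110 pc5: +32 =1426
r119=1110111 pc6: +64 =1490
r120=1111000 pc4: +16 =1506
r121=1111001 pc5: +32 =1538
r122=1111010 pc5: +32 =1570
r123=1111011 pc6: +64 =1634
r124=1111100 pc5: +32 =1666
r125=1111101 pc6: +64 =1730
r126=1111110 pc6: +64 =1794
r127=1111111 pc7: +128 =1922
r128=10000000 pc1: +2 =1924
r129=10000001 pc2: +4 =1928
r130=10000010 pc2: +4 =1932
r131=10000011 pc3: +8 =1940
r132=10000100 pc2: +4 =1944
r133=10000101 pc3: +8 =1952
r134=10000110 pc3: +8 =1960
r135=10000111 pc4: +16 =1976
r136=10001000 pc2: +4 =1980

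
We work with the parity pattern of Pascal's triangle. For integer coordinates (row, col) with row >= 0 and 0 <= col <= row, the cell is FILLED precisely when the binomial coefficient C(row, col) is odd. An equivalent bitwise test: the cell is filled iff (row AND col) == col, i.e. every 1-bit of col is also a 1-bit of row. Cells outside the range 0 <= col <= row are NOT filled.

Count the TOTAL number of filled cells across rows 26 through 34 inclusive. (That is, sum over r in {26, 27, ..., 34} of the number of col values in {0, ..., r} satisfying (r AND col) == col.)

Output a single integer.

r26=11010 pc3: +8 =8
r27=11011 pc4: +16 =24
r28=11100 pc3: +8 =32
r29=11101 pc4: +16 =48
r30=11110 pc4: +16 =64
r31=11111 pc5: +32 =96
r32=100000 pc1: +2 =98
r33=100001 pc2: +4 =102
r34=100010 pc2: +4 =106

Answer: 106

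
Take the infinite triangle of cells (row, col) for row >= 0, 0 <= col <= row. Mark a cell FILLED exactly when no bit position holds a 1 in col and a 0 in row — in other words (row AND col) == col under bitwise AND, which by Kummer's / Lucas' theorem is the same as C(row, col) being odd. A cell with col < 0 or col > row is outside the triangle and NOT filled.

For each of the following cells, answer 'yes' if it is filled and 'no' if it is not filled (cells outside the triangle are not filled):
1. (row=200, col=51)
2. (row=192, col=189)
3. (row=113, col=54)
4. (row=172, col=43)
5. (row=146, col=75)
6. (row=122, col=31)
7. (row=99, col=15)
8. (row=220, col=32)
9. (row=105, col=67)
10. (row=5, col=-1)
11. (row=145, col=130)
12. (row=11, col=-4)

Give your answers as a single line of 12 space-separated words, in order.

Answer: no no no no no no no no no no no no

Derivation:
(200,51): row=0b11001000, col=0b110011, row AND col = 0b0 = 0; 0 != 51 -> empty
(192,189): row=0b11000000, col=0b10111101, row AND col = 0b10000000 = 128; 128 != 189 -> empty
(113,54): row=0b1110001, col=0b110110, row AND col = 0b110000 = 48; 48 != 54 -> empty
(172,43): row=0b10101100, col=0b101011, row AND col = 0b101000 = 40; 40 != 43 -> empty
(146,75): row=0b10010010, col=0b1001011, row AND col = 0b10 = 2; 2 != 75 -> empty
(122,31): row=0b1111010, col=0b11111, row AND col = 0b11010 = 26; 26 != 31 -> empty
(99,15): row=0b1100011, col=0b1111, row AND col = 0b11 = 3; 3 != 15 -> empty
(220,32): row=0b11011100, col=0b100000, row AND col = 0b0 = 0; 0 != 32 -> empty
(105,67): row=0b1101001, col=0b1000011, row AND col = 0b1000001 = 65; 65 != 67 -> empty
(5,-1): col outside [0, 5] -> not filled
(145,130): row=0b10010001, col=0b10000010, row AND col = 0b10000000 = 128; 128 != 130 -> empty
(11,-4): col outside [0, 11] -> not filled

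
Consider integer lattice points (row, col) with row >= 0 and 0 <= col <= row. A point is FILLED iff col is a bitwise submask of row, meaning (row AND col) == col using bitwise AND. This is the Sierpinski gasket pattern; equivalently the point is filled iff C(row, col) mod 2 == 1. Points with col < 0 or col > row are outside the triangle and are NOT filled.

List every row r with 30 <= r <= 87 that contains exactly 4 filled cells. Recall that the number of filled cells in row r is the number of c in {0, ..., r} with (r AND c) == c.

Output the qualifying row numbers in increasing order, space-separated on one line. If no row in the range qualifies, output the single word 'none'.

Answer: 33 34 36 40 48 65 66 68 72 80

Derivation:
Row r has 2^popcount(r) filled cells, so we need popcount(r) = log2(4) = 2.
Scan r = 30..87 and keep those with exactly 2 one-bits:
r=30=11110 popcount=4 -> skip
r=31=11111 popcount=5 -> skip
r=32=100000 popcount=1 -> skip
r=33=100001 popcount=2 -> KEEP
r=34=100010 popcount=2 -> KEEP
r=35=100011 popcount=3 -> skip
r=36=100100 popcount=2 -> KEEP
r=37=100101 popcount=3 -> skip
r=38=100110 popcount=3 -> skip
r=39=100111 popcount=4 -> skip
r=40=101000 popcount=2 -> KEEP
r=41=101001 popcount=3 -> skip
r=42=101010 popcount=3 -> skip
r=43=101011 popcount=4 -> skip
r=44=101100 popcount=3 -> skip
r=45=101101 popcount=4 -> skip
r=46=101110 popcount=4 -> skip
r=47=101111 popcount=5 -> skip
r=48=110000 popcount=2 -> KEEP
r=49=110001 popcount=3 -> skip
r=50=110010 popcount=3 -> skip
r=51=110011 popcount=4 -> skip
r=52=110100 popcount=3 -> skip
r=53=110101 popcount=4 -> skip
r=54=110110 popcount=4 -> skip
r=55=110111 popcount=5 -> skip
r=56=111000 popcount=3 -> skip
r=57=111001 popcount=4 -> skip
r=58=111010 popcount=4 -> skip
r=59=111011 popcount=5 -> skip
r=60=111100 popcount=4 -> skip
r=61=111101 popcount=5 -> skip
r=62=111110 popcount=5 -> skip
r=63=111111 popcount=6 -> skip
r=64=1000000 popcount=1 -> skip
r=65=1000001 popcount=2 -> KEEP
r=66=1000010 popcount=2 -> KEEP
r=67=1000011 popcount=3 -> skip
r=68=1000100 popcount=2 -> KEEP
r=69=1000101 popcount=3 -> skip
r=70=1000110 popcount=3 -> skip
r=71=1000111 popcount=4 -> skip
r=72=1001000 popcount=2 -> KEEP
r=73=1001001 popcount=3 -> skip
r=74=1001010 popcount=3 -> skip
r=75=1001011 popcount=4 -> skip
r=76=1001100 popcount=3 -> skip
r=77=1001101 popcount=4 -> skip
r=78=1001110 popcount=4 -> skip
r=79=1001111 popcount=5 -> skip
r=80=1010000 popcount=2 -> KEEP
r=81=1010001 popcount=3 -> skip
r=82=1010010 popcount=3 -> skip
r=83=1010011 popcount=4 -> skip
r=84=1010100 popcount=3 -> skip
r=85=1010101 popcount=4 -> skip
r=86=1010110 popcount=4 -> skip
r=87=1010111 popcount=5 -> skip
Kept rows: 33 34 36 40 48 65 66 68 72 80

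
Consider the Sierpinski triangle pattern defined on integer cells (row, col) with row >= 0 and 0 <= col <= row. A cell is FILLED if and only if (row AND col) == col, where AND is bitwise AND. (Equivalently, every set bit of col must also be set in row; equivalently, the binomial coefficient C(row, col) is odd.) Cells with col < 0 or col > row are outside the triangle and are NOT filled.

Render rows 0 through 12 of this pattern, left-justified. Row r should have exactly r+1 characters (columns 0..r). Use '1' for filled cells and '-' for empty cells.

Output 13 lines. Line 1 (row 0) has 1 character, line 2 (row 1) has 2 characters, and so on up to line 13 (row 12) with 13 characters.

Answer: 1
11
1-1
1111
1---1
11--11
1-1-1-1
11111111
1-------1
11------11
1-1-----1-1
1111----1111
1---1---1---1

Derivation:
r0=0: 1
r1=1: 11
r2=10: 1-1
r3=11: 1111
r4=100: 1---1
r5=101: 11--11
r6=110: 1-1-1-1
r7=111: 11111111
r8=1000: 1-------1
r9=1001: 11------11
r10=1010: 1-1-----1-1
r11=1011: 1111----1111
r12=1100: 1---1---1---1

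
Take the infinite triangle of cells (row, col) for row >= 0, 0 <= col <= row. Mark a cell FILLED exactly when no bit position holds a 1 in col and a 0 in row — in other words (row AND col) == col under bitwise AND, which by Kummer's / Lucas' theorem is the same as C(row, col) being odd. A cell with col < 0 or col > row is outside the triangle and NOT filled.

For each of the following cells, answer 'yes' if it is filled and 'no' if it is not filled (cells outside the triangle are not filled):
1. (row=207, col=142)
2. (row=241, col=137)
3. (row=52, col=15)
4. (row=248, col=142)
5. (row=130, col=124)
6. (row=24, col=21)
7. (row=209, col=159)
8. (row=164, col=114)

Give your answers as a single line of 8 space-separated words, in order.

Answer: yes no no no no no no no

Derivation:
(207,142): row=0b11001111, col=0b10001110, row AND col = 0b10001110 = 142; 142 == 142 -> filled
(241,137): row=0b11110001, col=0b10001001, row AND col = 0b10000001 = 129; 129 != 137 -> empty
(52,15): row=0b110100, col=0b1111, row AND col = 0b100 = 4; 4 != 15 -> empty
(248,142): row=0b11111000, col=0b10001110, row AND col = 0b10001000 = 136; 136 != 142 -> empty
(130,124): row=0b10000010, col=0b1111100, row AND col = 0b0 = 0; 0 != 124 -> empty
(24,21): row=0b11000, col=0b10101, row AND col = 0b10000 = 16; 16 != 21 -> empty
(209,159): row=0b11010001, col=0b10011111, row AND col = 0b10010001 = 145; 145 != 159 -> empty
(164,114): row=0b10100100, col=0b1110010, row AND col = 0b100000 = 32; 32 != 114 -> empty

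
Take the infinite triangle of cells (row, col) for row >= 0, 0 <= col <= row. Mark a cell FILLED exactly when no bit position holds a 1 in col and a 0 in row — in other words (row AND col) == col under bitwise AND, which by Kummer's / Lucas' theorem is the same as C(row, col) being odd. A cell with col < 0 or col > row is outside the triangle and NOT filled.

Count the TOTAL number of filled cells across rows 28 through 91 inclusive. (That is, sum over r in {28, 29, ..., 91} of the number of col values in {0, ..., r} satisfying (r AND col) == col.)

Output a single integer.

r28=11100 pc3: +8 =8
r29=11101 pc4: +16 =24
r30=11110 pc4: +16 =40
r31=11111 pc5: +32 =72
r32=100000 pc1: +2 =74
r33=100001 pc2: +4 =78
r34=100010 pc2: +4 =82
r35=100011 pc3: +8 =90
r36=100100 pc2: +4 =94
r37=100101 pc3: +8 =102
r38=100110 pc3: +8 =110
r39=100111 pc4: +16 =126
r40=101000 pc2: +4 =130
r41=101001 pc3: +8 =138
r42=101010 pc3: +8 =146
r43=101011 pc4: +16 =162
r44=101100 pc3: +8 =170
r45=101101 pc4: +16 =186
r46=101110 pc4: +16 =202
r47=101111 pc5: +32 =234
r48=110000 pc2: +4 =238
r49=110001 pc3: +8 =246
r50=110010 pc3: +8 =254
r51=110011 pc4: +16 =270
r52=110100 pc3: +8 =278
r53=110101 pc4: +16 =294
r54=110110 pc4: +16 =310
r55=110111 pc5: +32 =342
r56=111000 pc3: +8 =350
r57=111001 pc4: +16 =366
r58=111010 pc4: +16 =382
r59=111011 pc5: +32 =414
r60=111100 pc4: +16 =430
r61=111101 pc5: +32 =462
r62=111110 pc5: +32 =494
r63=111111 pc6: +64 =558
r64=1000000 pc1: +2 =560
r65=1000001 pc2: +4 =564
r66=1000010 pc2: +4 =568
r67=1000011 pc3: +8 =576
r68=1000100 pc2: +4 =580
r69=1000101 pc3: +8 =588
r70=1000110 pc3: +8 =596
r71=1000111 pc4: +16 =612
r72=1001000 pc2: +4 =616
r73=1001001 pc3: +8 =624
r74=1001010 pc3: +8 =632
r75=1001011 pc4: +16 =648
r76=1001100 pc3: +8 =656
r77=1001101 pc4: +16 =672
r78=1001110 pc4: +16 =688
r79=1001111 pc5: +32 =720
r80=1010000 pc2: +4 =724
r81=1010001 pc3: +8 =732
r82=1010010 pc3: +8 =740
r83=1010011 pc4: +16 =756
r84=1010100 pc3: +8 =764
r85=1010101 pc4: +16 =780
r86=1010110 pc4: +16 =796
r87=1010111 pc5: +32 =828
r88=1011000 pc3: +8 =836
r89=1011001 pc4: +16 =852
r90=1011010 pc4: +16 =868
r91=1011011 pc5: +32 =900

Answer: 900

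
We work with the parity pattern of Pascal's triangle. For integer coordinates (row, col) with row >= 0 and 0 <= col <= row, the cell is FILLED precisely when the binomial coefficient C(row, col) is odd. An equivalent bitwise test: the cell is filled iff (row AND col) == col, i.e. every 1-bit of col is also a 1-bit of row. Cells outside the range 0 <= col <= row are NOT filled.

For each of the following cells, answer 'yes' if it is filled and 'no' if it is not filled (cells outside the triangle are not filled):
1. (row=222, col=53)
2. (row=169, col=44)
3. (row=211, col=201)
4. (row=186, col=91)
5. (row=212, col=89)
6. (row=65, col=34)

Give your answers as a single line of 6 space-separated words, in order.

(222,53): row=0b11011110, col=0b110101, row AND col = 0b10100 = 20; 20 != 53 -> empty
(169,44): row=0b10101001, col=0b101100, row AND col = 0b101000 = 40; 40 != 44 -> empty
(211,201): row=0b11010011, col=0b11001001, row AND col = 0b11000001 = 193; 193 != 201 -> empty
(186,91): row=0b10111010, col=0b1011011, row AND col = 0b11010 = 26; 26 != 91 -> empty
(212,89): row=0b11010100, col=0b1011001, row AND col = 0b1010000 = 80; 80 != 89 -> empty
(65,34): row=0b1000001, col=0b100010, row AND col = 0b0 = 0; 0 != 34 -> empty

Answer: no no no no no no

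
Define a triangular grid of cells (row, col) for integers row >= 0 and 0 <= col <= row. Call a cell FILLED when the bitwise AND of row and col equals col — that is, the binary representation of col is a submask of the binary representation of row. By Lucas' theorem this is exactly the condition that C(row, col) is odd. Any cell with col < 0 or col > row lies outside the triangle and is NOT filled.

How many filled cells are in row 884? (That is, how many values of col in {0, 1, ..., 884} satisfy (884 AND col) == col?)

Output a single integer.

884 in binary = 1101110100
popcount(884) = number of 1-bits in 1101110100 = 6
A col c satisfies (884 AND c) == c iff every set bit of c is also set in 884; each of the 6 set bits of 884 can independently be on or off in c.
count = 2^6 = 64

Answer: 64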